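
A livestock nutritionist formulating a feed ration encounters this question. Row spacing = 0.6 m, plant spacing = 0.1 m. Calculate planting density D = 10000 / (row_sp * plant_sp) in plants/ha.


D = 10000 / (row_sp * plant_sp)
  = 10000 / (0.6 * 0.1)
  = 10000 / 0.0600
  = 166666.67 plants/ha


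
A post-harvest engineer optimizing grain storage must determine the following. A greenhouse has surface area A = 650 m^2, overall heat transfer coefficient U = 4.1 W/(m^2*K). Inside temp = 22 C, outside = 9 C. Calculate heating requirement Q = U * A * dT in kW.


dT = 22 - (9) = 13 K
Q = U * A * dT
  = 4.1 * 650 * 13
  = 34645 W = 34.65 kW


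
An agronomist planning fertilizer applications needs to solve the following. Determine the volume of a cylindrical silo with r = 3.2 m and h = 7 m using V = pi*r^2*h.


V = pi * r^2 * h
  = pi * 3.2^2 * 7
  = pi * 10.24 * 7
  = 225.19 m^3


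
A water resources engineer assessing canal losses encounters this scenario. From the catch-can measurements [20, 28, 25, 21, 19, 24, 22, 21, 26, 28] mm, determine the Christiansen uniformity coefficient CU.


xbar = 234 / 10 = 23.400
sum|xi - xbar| = 28
CU = 100 * (1 - 28 / (10 * 23.400))
   = 100 * (1 - 0.1197)
   = 88.03%


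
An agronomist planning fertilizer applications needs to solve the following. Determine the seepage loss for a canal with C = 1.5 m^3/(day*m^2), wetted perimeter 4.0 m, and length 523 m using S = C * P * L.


S = C * P * L
  = 1.5 * 4.0 * 523
  = 3138 m^3/day


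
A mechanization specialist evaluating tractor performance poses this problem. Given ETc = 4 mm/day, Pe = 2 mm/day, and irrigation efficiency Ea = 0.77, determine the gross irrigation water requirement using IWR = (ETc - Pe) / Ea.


IWR = (ETc - Pe) / Ea
    = (4 - 2) / 0.77
    = 2 / 0.77
    = 2.60 mm/day


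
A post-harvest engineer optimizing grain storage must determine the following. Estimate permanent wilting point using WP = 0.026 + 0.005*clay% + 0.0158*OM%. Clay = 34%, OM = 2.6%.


WP = 0.026 + 0.005*34 + 0.0158*2.6
   = 0.026 + 0.1700 + 0.0411
   = 0.2371


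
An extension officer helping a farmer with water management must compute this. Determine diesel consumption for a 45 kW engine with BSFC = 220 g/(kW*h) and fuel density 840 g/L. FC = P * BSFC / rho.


FC = P * BSFC / rho_fuel
   = 45 * 220 / 840
   = 9900 / 840
   = 11.79 L/h


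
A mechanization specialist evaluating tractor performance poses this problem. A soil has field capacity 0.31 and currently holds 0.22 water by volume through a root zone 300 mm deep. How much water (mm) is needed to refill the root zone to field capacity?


SMD = (FC - theta) * D
    = (0.31 - 0.22) * 300
    = 0.090 * 300
    = 27 mm


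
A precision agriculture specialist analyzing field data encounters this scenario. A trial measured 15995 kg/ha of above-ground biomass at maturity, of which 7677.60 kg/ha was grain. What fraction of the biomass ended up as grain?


HI = grain_yield / biomass
   = 7677.60 / 15995
   = 0.48


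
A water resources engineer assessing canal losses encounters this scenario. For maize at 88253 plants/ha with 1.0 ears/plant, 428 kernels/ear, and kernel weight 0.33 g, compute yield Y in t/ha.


Y = density * ears * kernels * kw
  = 88253 * 1.0 * 428 * 0.33 g/ha
  = 12464853.72 g/ha
  = 12464.85 kg/ha = 12.46 t/ha


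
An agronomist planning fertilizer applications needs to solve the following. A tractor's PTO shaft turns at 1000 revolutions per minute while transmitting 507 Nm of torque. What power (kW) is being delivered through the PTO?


P = 2*pi*n*T / 60000
  = 2*pi * 1000 * 507 / 60000
  = 3185574.95 / 60000
  = 53.09 kW


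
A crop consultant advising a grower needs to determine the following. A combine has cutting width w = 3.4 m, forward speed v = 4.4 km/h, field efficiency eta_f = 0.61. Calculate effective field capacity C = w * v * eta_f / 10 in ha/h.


C = w * v * eta_f / 10
  = 3.4 * 4.4 * 0.61 / 10
  = 9.13 / 10
  = 0.91 ha/h


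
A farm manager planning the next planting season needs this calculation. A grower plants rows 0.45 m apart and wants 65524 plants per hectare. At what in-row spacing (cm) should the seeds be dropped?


spacing = 10000 / (row_sp * density)
        = 10000 / (0.45 * 65524)
        = 10000 / 29485.80
        = 0.33915 m = 33.91 cm


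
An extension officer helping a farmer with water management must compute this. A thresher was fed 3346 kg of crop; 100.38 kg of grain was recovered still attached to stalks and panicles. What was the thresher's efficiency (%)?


eta = (total - unthreshed) / total * 100
    = (3346 - 100.38) / 3346 * 100
    = 3245.62 / 3346 * 100
    = 97%


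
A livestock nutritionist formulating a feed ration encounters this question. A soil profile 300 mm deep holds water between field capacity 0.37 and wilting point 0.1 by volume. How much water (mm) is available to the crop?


AW = (FC - WP) * D
   = (0.37 - 0.1) * 300
   = 0.27 * 300
   = 81 mm


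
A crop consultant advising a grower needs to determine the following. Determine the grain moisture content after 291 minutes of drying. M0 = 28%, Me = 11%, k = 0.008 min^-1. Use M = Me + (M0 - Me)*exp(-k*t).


M = Me + (M0 - Me) * e^(-k*t)
  = 11 + (28 - 11) * e^(-0.008*291)
  = 11 + 17 * e^(-2.328)
  = 11 + 17 * 0.09749
  = 11 + 1.6573
  = 12.66%


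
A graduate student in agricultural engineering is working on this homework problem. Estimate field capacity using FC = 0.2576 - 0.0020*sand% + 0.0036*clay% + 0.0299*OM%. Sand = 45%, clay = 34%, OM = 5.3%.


FC = 0.2576 - 0.0020*45 + 0.0036*34 + 0.0299*5.3
   = 0.2576 - 0.0900 + 0.1224 + 0.1585
   = 0.4485


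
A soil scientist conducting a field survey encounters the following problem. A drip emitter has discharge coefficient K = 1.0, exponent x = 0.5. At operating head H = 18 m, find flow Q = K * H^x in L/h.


Q = K * H^x
  = 1.0 * 18^0.5
  = 1.0 * 4.2426
  = 4.24 L/h


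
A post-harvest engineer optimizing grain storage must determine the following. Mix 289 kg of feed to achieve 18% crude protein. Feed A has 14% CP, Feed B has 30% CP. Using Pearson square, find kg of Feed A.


parts_A = CP_b - target = 30 - 18 = 12
parts_B = target - CP_a = 18 - 14 = 4
total_parts = 12 + 4 = 16
Feed A = 289 * 12 / 16 = 216.75 kg
Feed B = 289 * 4 / 16 = 72.25 kg

216.75 kg


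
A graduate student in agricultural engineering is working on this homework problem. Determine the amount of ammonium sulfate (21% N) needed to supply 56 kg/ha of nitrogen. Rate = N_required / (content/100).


Rate = N_required / (N_content / 100)
     = 56 / (21 / 100)
     = 56 / 0.21
     = 266.67 kg/ha


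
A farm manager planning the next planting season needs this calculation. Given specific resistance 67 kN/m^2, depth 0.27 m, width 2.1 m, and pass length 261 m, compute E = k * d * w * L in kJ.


E = k * d * w * L
  = 67 * 0.27 * 2.1 * 261
  = 9915.13 kJ


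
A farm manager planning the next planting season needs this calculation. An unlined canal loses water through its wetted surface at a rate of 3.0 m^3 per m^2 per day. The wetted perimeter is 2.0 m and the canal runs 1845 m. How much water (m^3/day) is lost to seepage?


S = C * P * L
  = 3.0 * 2.0 * 1845
  = 11070 m^3/day


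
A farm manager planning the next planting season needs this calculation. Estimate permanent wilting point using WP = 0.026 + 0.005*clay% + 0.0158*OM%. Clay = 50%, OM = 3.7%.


WP = 0.026 + 0.005*50 + 0.0158*3.7
   = 0.026 + 0.2500 + 0.0585
   = 0.3345


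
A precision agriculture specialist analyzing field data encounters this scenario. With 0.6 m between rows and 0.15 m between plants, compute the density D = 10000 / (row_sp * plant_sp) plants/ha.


D = 10000 / (row_sp * plant_sp)
  = 10000 / (0.6 * 0.15)
  = 10000 / 0.0900
  = 111111.11 plants/ha


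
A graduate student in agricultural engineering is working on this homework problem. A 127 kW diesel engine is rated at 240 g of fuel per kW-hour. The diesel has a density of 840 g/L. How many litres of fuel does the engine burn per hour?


FC = P * BSFC / rho_fuel
   = 127 * 240 / 840
   = 30480 / 840
   = 36.29 L/h


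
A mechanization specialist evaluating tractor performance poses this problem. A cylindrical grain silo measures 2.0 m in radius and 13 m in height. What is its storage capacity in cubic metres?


V = pi * r^2 * h
  = pi * 2.0^2 * 13
  = pi * 4 * 13
  = 163.36 m^3


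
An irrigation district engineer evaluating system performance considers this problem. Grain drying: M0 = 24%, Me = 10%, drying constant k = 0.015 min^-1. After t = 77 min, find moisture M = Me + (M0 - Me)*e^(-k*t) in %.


M = Me + (M0 - Me) * e^(-k*t)
  = 10 + (24 - 10) * e^(-0.015*77)
  = 10 + 14 * e^(-1.155)
  = 10 + 14 * 0.31506
  = 10 + 4.4108
  = 14.41%


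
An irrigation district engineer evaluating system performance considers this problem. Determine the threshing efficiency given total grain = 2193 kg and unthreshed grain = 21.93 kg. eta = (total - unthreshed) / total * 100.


eta = (total - unthreshed) / total * 100
    = (2193 - 21.93) / 2193 * 100
    = 2171.07 / 2193 * 100
    = 99%


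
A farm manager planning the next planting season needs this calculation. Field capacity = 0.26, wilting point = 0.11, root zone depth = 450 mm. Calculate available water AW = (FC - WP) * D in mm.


AW = (FC - WP) * D
   = (0.26 - 0.11) * 450
   = 0.15 * 450
   = 67.50 mm


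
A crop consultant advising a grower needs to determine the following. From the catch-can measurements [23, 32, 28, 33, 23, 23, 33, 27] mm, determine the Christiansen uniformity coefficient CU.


xbar = 222 / 8 = 27.750
sum|xi - xbar| = 30
CU = 100 * (1 - 30 / (8 * 27.750))
   = 100 * (1 - 0.1351)
   = 86.49%


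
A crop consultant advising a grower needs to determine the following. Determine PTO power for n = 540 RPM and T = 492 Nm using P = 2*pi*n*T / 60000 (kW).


P = 2*pi*n*T / 60000
  = 2*pi * 540 * 492 / 60000
  = 1669316.67 / 60000
  = 27.82 kW


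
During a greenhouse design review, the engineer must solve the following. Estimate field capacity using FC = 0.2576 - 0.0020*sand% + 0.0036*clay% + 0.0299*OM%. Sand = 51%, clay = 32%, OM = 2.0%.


FC = 0.2576 - 0.0020*51 + 0.0036*32 + 0.0299*2.0
   = 0.2576 - 0.1020 + 0.1152 + 0.0598
   = 0.3306


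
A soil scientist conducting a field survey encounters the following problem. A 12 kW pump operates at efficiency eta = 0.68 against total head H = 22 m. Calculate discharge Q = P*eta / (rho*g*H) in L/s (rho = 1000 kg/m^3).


Q = (P * 1000 * eta) / (rho * g * H)
  = (12 * 1000 * 0.68) / (1000 * 9.81 * 22)
  = 8160 / 215820
  = 0.03781 m^3/s = 37.81 L/s


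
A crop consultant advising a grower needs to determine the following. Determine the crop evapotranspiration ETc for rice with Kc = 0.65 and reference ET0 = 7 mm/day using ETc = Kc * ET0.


ETc = Kc * ET0
    = 0.65 * 7
    = 4.55 mm/day


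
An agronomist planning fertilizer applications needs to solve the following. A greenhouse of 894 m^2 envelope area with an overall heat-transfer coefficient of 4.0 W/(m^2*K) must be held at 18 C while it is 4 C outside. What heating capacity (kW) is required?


dT = 18 - (4) = 14 K
Q = U * A * dT
  = 4.0 * 894 * 14
  = 50064 W = 50.06 kW


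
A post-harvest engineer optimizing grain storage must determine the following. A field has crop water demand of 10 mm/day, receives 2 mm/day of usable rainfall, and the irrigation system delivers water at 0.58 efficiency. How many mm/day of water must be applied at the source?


IWR = (ETc - Pe) / Ea
    = (10 - 2) / 0.58
    = 8 / 0.58
    = 13.79 mm/day


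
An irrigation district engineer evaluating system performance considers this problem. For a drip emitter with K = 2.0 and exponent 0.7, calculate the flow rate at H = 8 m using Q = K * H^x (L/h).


Q = K * H^x
  = 2.0 * 8^0.7
  = 2.0 * 4.2871
  = 8.57 L/h


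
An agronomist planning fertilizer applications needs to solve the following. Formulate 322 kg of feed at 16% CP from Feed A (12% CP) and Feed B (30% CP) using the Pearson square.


parts_A = CP_b - target = 30 - 16 = 14
parts_B = target - CP_a = 16 - 12 = 4
total_parts = 14 + 4 = 18
Feed A = 322 * 14 / 18 = 250.44 kg
Feed B = 322 * 4 / 18 = 71.56 kg

250.44 kg


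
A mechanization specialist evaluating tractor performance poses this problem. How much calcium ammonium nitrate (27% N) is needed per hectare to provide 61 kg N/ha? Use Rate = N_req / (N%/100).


Rate = N_required / (N_content / 100)
     = 61 / (27 / 100)
     = 61 / 0.27
     = 225.93 kg/ha


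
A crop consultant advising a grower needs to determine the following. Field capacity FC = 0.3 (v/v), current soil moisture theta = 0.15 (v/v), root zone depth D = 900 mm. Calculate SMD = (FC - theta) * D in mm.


SMD = (FC - theta) * D
    = (0.3 - 0.15) * 900
    = 0.150 * 900
    = 135 mm


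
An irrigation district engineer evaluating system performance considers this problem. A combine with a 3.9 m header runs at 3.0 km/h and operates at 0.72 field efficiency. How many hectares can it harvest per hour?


C = w * v * eta_f / 10
  = 3.9 * 3.0 * 0.72 / 10
  = 8.42 / 10
  = 0.84 ha/h


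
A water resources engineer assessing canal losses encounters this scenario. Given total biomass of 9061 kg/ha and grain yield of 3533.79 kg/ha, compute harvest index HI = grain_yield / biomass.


HI = grain_yield / biomass
   = 3533.79 / 9061
   = 0.39


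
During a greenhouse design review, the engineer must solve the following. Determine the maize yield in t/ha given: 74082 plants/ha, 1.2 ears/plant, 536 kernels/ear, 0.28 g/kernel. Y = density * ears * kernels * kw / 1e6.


Y = density * ears * kernels * kw
  = 74082 * 1.2 * 536 * 0.28 g/ha
  = 13341871.87 g/ha
  = 13341.87 kg/ha = 13.34 t/ha


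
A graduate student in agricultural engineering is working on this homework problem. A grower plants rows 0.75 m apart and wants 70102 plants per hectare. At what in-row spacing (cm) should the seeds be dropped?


spacing = 10000 / (row_sp * density)
        = 10000 / (0.75 * 70102)
        = 10000 / 52576.50
        = 0.19020 m = 19.02 cm


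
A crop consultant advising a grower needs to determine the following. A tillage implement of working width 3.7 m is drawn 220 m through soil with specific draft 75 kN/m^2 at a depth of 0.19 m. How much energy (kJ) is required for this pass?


E = k * d * w * L
  = 75 * 0.19 * 3.7 * 220
  = 11599.50 kJ


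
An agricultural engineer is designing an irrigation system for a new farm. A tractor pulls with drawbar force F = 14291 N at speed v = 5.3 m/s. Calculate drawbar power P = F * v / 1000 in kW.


P = F * v / 1000
  = 14291 * 5.3 / 1000
  = 75742.30 / 1000
  = 75.74 kW


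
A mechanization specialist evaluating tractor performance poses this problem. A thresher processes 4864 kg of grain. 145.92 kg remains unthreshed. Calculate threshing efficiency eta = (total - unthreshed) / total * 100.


eta = (total - unthreshed) / total * 100
    = (4864 - 145.92) / 4864 * 100
    = 4718.08 / 4864 * 100
    = 97%


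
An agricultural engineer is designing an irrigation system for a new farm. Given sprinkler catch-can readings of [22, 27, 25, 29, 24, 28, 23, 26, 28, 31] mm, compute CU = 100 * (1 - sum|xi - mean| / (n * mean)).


xbar = 263 / 10 = 26.300
sum|xi - xbar| = 23
CU = 100 * (1 - 23 / (10 * 26.300))
   = 100 * (1 - 0.0875)
   = 91.25%


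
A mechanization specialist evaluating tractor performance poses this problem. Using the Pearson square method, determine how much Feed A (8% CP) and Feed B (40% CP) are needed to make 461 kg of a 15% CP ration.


parts_A = CP_b - target = 40 - 15 = 25
parts_B = target - CP_a = 15 - 8 = 7
total_parts = 25 + 7 = 32
Feed A = 461 * 25 / 32 = 360.16 kg
Feed B = 461 * 7 / 32 = 100.84 kg

360.16 kg


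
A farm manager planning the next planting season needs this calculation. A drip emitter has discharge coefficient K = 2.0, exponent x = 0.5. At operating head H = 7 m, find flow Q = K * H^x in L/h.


Q = K * H^x
  = 2.0 * 7^0.5
  = 2.0 * 2.6458
  = 5.29 L/h


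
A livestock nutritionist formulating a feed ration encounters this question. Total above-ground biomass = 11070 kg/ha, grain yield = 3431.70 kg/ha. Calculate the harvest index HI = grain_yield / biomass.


HI = grain_yield / biomass
   = 3431.70 / 11070
   = 0.31


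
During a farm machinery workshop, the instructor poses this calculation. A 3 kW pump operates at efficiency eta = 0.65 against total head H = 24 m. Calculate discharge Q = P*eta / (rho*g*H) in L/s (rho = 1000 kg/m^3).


Q = (P * 1000 * eta) / (rho * g * H)
  = (3 * 1000 * 0.65) / (1000 * 9.81 * 24)
  = 1950 / 235440
  = 0.00828 m^3/s = 8.28 L/s


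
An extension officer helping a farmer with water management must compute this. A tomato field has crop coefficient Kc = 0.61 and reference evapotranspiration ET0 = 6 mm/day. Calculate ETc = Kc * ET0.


ETc = Kc * ET0
    = 0.61 * 6
    = 3.66 mm/day


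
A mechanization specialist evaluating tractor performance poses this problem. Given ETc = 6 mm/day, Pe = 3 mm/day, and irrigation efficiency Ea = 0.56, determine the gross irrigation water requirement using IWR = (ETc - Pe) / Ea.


IWR = (ETc - Pe) / Ea
    = (6 - 3) / 0.56
    = 3 / 0.56
    = 5.36 mm/day


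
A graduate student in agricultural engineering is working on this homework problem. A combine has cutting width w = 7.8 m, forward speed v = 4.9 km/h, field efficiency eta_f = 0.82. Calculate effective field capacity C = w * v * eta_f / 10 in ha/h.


C = w * v * eta_f / 10
  = 7.8 * 4.9 * 0.82 / 10
  = 31.34 / 10
  = 3.13 ha/h


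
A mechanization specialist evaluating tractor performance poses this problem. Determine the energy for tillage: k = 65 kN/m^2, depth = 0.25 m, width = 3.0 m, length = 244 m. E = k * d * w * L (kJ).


E = k * d * w * L
  = 65 * 0.25 * 3.0 * 244
  = 11895 kJ


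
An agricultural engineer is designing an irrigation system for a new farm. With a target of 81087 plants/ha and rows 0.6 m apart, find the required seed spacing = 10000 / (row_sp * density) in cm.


spacing = 10000 / (row_sp * density)
        = 10000 / (0.6 * 81087)
        = 10000 / 48652.20
        = 0.20554 m = 20.55 cm


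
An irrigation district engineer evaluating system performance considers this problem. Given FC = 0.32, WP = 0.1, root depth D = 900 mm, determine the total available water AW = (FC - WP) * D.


AW = (FC - WP) * D
   = (0.32 - 0.1) * 900
   = 0.22 * 900
   = 198 mm


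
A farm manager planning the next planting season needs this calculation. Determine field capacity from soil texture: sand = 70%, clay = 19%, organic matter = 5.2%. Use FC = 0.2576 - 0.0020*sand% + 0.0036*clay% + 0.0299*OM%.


FC = 0.2576 - 0.0020*70 + 0.0036*19 + 0.0299*5.2
   = 0.2576 - 0.1400 + 0.0684 + 0.1555
   = 0.3415


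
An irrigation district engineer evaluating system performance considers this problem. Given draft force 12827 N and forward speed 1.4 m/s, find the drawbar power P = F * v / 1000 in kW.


P = F * v / 1000
  = 12827 * 1.4 / 1000
  = 17957.80 / 1000
  = 17.96 kW


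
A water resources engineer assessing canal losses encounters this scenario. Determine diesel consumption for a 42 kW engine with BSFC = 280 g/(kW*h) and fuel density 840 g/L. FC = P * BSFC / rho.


FC = P * BSFC / rho_fuel
   = 42 * 280 / 840
   = 11760 / 840
   = 14 L/h


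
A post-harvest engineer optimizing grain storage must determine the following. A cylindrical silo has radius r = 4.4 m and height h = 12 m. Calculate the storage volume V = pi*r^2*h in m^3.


V = pi * r^2 * h
  = pi * 4.4^2 * 12
  = pi * 19.36 * 12
  = 729.85 m^3


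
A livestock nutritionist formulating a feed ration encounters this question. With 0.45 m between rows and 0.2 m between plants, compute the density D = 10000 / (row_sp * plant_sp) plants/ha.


D = 10000 / (row_sp * plant_sp)
  = 10000 / (0.45 * 0.2)
  = 10000 / 0.0900
  = 111111.11 plants/ha


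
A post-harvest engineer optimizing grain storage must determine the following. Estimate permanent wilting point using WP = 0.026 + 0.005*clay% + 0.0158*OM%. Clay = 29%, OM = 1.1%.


WP = 0.026 + 0.005*29 + 0.0158*1.1
   = 0.026 + 0.1450 + 0.0174
   = 0.1884


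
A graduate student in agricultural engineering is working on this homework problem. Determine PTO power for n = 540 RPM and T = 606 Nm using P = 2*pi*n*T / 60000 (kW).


P = 2*pi*n*T / 60000
  = 2*pi * 540 * 606 / 60000
  = 2056109.56 / 60000
  = 34.27 kW


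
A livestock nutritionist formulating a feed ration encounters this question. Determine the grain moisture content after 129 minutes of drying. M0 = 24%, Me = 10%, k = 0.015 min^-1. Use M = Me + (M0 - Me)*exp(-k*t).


M = Me + (M0 - Me) * e^(-k*t)
  = 10 + (24 - 10) * e^(-0.015*129)
  = 10 + 14 * e^(-1.935)
  = 10 + 14 * 0.14442
  = 10 + 2.0219
  = 12.02%


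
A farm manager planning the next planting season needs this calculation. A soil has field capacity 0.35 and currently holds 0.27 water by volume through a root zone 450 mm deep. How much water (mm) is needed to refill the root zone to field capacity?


SMD = (FC - theta) * D
    = (0.35 - 0.27) * 450
    = 0.080 * 450
    = 36 mm


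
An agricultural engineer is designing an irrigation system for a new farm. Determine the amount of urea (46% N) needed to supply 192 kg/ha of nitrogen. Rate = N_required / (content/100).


Rate = N_required / (N_content / 100)
     = 192 / (46 / 100)
     = 192 / 0.46
     = 417.39 kg/ha


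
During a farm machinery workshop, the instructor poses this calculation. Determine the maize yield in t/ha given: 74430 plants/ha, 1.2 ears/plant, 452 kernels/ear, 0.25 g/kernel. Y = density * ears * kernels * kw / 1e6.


Y = density * ears * kernels * kw
  = 74430 * 1.2 * 452 * 0.25 g/ha
  = 10092708 g/ha
  = 10092.71 kg/ha = 10.09 t/ha


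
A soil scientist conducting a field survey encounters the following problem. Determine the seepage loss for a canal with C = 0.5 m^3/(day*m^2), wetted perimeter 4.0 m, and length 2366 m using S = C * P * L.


S = C * P * L
  = 0.5 * 4.0 * 2366
  = 4732 m^3/day


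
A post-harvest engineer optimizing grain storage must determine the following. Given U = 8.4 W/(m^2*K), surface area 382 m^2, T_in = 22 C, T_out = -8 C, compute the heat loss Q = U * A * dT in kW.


dT = 22 - (-8) = 30 K
Q = U * A * dT
  = 8.4 * 382 * 30
  = 96264 W = 96.26 kW


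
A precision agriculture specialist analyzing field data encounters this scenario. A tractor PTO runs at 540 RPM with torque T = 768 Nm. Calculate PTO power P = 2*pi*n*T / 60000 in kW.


P = 2*pi*n*T / 60000
  = 2*pi * 540 * 768 / 60000
  = 2605762.61 / 60000
  = 43.43 kW


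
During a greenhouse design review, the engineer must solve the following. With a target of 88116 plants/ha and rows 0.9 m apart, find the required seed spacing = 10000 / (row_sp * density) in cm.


spacing = 10000 / (row_sp * density)
        = 10000 / (0.9 * 88116)
        = 10000 / 79304.40
        = 0.12610 m = 12.61 cm


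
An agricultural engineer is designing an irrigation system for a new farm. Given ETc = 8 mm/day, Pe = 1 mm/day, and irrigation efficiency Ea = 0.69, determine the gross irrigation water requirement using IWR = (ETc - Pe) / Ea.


IWR = (ETc - Pe) / Ea
    = (8 - 1) / 0.69
    = 7 / 0.69
    = 10.14 mm/day


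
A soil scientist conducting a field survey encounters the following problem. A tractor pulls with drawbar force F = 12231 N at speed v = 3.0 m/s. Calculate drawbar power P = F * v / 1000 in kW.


P = F * v / 1000
  = 12231 * 3.0 / 1000
  = 36693 / 1000
  = 36.69 kW


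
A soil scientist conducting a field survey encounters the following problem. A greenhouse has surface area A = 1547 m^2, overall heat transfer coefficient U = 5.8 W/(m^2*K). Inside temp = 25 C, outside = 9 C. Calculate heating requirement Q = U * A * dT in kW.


dT = 25 - (9) = 16 K
Q = U * A * dT
  = 5.8 * 1547 * 16
  = 143561.60 W = 143.56 kW


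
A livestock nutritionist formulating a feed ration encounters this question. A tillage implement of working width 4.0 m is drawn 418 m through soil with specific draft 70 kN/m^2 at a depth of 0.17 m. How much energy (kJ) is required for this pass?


E = k * d * w * L
  = 70 * 0.17 * 4.0 * 418
  = 19896.80 kJ


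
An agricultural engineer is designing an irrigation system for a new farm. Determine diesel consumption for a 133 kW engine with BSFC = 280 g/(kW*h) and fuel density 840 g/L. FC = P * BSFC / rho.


FC = P * BSFC / rho_fuel
   = 133 * 280 / 840
   = 37240 / 840
   = 44.33 L/h


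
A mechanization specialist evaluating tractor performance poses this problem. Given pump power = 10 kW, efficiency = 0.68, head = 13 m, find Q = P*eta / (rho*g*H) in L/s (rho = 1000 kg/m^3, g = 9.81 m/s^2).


Q = (P * 1000 * eta) / (rho * g * H)
  = (10 * 1000 * 0.68) / (1000 * 9.81 * 13)
  = 6800 / 127530
  = 0.05332 m^3/s = 53.32 L/s


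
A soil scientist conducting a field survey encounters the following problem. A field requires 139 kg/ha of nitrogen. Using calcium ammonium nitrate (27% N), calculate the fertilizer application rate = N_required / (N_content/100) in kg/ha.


Rate = N_required / (N_content / 100)
     = 139 / (27 / 100)
     = 139 / 0.27
     = 514.81 kg/ha


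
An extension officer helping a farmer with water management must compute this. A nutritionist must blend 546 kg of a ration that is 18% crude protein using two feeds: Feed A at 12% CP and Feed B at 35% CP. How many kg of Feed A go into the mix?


parts_A = CP_b - target = 35 - 18 = 17
parts_B = target - CP_a = 18 - 12 = 6
total_parts = 17 + 6 = 23
Feed A = 546 * 17 / 23 = 403.57 kg
Feed B = 546 * 6 / 23 = 142.43 kg

403.57 kg


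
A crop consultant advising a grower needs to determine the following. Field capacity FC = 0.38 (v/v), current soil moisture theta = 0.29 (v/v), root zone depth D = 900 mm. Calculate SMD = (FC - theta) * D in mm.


SMD = (FC - theta) * D
    = (0.38 - 0.29) * 900
    = 0.090 * 900
    = 81 mm


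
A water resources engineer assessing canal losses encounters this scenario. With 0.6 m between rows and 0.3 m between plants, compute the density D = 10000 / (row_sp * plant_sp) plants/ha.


D = 10000 / (row_sp * plant_sp)
  = 10000 / (0.6 * 0.3)
  = 10000 / 0.1800
  = 55555.56 plants/ha


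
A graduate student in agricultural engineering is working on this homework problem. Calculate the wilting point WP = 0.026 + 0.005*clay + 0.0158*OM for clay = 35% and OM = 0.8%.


WP = 0.026 + 0.005*35 + 0.0158*0.8
   = 0.026 + 0.1750 + 0.0126
   = 0.2136


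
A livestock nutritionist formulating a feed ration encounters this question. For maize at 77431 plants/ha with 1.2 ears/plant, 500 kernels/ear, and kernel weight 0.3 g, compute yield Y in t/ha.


Y = density * ears * kernels * kw
  = 77431 * 1.2 * 500 * 0.3 g/ha
  = 13937580 g/ha
  = 13937.58 kg/ha = 13.94 t/ha


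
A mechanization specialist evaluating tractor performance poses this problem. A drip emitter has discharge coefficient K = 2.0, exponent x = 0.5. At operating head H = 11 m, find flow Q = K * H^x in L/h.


Q = K * H^x
  = 2.0 * 11^0.5
  = 2.0 * 3.3166
  = 6.63 L/h


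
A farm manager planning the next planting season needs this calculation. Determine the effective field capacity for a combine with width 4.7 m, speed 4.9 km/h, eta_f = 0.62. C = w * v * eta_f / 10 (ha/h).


C = w * v * eta_f / 10
  = 4.7 * 4.9 * 0.62 / 10
  = 14.28 / 10
  = 1.43 ha/h


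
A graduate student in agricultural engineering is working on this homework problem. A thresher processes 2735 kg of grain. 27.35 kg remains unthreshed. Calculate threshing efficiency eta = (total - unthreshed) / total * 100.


eta = (total - unthreshed) / total * 100
    = (2735 - 27.35) / 2735 * 100
    = 2707.65 / 2735 * 100
    = 99%


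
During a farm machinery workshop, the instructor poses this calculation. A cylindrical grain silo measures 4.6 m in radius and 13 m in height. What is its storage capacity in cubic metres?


V = pi * r^2 * h
  = pi * 4.6^2 * 13
  = pi * 21.16 * 13
  = 864.19 m^3


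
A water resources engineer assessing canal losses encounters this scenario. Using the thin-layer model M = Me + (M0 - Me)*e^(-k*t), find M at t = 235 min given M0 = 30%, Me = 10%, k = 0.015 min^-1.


M = Me + (M0 - Me) * e^(-k*t)
  = 10 + (30 - 10) * e^(-0.015*235)
  = 10 + 20 * e^(-3.525)
  = 10 + 20 * 0.02945
  = 10 + 0.5890
  = 10.59%


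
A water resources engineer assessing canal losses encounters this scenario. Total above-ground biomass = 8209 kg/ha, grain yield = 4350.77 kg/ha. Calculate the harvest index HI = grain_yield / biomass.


HI = grain_yield / biomass
   = 4350.77 / 8209
   = 0.53


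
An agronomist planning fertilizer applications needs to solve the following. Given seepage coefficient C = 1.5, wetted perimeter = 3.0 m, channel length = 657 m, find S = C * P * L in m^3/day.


S = C * P * L
  = 1.5 * 3.0 * 657
  = 2956.50 m^3/day


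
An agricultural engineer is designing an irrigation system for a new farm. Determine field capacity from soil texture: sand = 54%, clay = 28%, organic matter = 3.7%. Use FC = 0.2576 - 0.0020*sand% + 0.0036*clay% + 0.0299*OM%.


FC = 0.2576 - 0.0020*54 + 0.0036*28 + 0.0299*3.7
   = 0.2576 - 0.1080 + 0.1008 + 0.1106
   = 0.3610


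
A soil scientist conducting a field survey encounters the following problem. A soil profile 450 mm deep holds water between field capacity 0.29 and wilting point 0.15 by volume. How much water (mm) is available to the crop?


AW = (FC - WP) * D
   = (0.29 - 0.15) * 450
   = 0.14 * 450
   = 63 mm


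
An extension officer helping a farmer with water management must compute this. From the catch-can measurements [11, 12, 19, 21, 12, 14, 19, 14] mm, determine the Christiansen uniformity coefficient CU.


xbar = 122 / 8 = 15.250
sum|xi - xbar| = 26.500
CU = 100 * (1 - 26.500 / (8 * 15.250))
   = 100 * (1 - 0.2172)
   = 78.28%


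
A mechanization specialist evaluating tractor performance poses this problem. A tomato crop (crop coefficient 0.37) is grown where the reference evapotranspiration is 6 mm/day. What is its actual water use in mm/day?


ETc = Kc * ET0
    = 0.37 * 6
    = 2.22 mm/day


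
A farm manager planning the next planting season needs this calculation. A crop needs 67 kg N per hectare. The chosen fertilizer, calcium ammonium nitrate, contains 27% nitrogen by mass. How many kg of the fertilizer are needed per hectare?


Rate = N_required / (N_content / 100)
     = 67 / (27 / 100)
     = 67 / 0.27
     = 248.15 kg/ha


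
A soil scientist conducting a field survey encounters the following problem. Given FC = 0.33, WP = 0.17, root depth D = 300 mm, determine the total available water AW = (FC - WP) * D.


AW = (FC - WP) * D
   = (0.33 - 0.17) * 300
   = 0.16 * 300
   = 48 mm


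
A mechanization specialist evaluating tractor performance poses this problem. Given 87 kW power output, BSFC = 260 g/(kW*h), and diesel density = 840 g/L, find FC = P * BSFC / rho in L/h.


FC = P * BSFC / rho_fuel
   = 87 * 260 / 840
   = 22620 / 840
   = 26.93 L/h


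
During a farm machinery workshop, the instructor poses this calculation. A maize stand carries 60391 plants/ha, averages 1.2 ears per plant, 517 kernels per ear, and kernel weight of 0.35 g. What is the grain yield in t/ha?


Y = density * ears * kernels * kw
  = 60391 * 1.2 * 517 * 0.35 g/ha
  = 13113301.74 g/ha
  = 13113.30 kg/ha = 13.11 t/ha


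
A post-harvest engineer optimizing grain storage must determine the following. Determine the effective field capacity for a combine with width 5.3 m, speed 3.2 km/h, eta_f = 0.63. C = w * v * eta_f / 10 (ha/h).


C = w * v * eta_f / 10
  = 5.3 * 3.2 * 0.63 / 10
  = 10.68 / 10
  = 1.07 ha/h


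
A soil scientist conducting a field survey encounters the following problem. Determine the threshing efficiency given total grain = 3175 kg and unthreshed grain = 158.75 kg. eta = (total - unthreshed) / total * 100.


eta = (total - unthreshed) / total * 100
    = (3175 - 158.75) / 3175 * 100
    = 3016.25 / 3175 * 100
    = 95%


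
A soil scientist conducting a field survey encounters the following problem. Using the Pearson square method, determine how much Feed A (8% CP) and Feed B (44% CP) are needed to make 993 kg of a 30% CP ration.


parts_A = CP_b - target = 44 - 30 = 14
parts_B = target - CP_a = 30 - 8 = 22
total_parts = 14 + 22 = 36
Feed A = 993 * 14 / 36 = 386.17 kg
Feed B = 993 * 22 / 36 = 606.83 kg

386.17 kg


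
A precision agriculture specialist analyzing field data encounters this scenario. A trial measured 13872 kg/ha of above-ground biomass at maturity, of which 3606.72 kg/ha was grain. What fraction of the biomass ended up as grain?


HI = grain_yield / biomass
   = 3606.72 / 13872
   = 0.26


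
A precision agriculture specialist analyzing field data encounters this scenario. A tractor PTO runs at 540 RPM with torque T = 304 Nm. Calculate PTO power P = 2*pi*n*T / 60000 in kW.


P = 2*pi*n*T / 60000
  = 2*pi * 540 * 304 / 60000
  = 1031447.70 / 60000
  = 17.19 kW


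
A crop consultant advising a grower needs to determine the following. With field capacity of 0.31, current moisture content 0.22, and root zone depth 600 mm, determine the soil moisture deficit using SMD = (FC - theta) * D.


SMD = (FC - theta) * D
    = (0.31 - 0.22) * 600
    = 0.090 * 600
    = 54 mm


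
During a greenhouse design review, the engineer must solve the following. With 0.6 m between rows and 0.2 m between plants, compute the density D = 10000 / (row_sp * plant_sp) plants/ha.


D = 10000 / (row_sp * plant_sp)
  = 10000 / (0.6 * 0.2)
  = 10000 / 0.1200
  = 83333.33 plants/ha


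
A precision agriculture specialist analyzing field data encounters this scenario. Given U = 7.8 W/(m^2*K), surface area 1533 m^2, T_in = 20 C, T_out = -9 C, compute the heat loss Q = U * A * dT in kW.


dT = 20 - (-9) = 29 K
Q = U * A * dT
  = 7.8 * 1533 * 29
  = 346764.60 W = 346.76 kW


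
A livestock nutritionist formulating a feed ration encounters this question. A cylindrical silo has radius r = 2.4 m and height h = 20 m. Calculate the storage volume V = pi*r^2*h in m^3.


V = pi * r^2 * h
  = pi * 2.4^2 * 20
  = pi * 5.76 * 20
  = 361.91 m^3


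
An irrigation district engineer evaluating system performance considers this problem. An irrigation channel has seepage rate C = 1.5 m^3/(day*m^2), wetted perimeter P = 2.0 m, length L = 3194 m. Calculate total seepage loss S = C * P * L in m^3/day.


S = C * P * L
  = 1.5 * 2.0 * 3194
  = 9582 m^3/day


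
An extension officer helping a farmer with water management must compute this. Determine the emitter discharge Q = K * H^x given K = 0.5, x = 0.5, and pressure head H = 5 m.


Q = K * H^x
  = 0.5 * 5^0.5
  = 0.5 * 2.2361
  = 1.12 L/h


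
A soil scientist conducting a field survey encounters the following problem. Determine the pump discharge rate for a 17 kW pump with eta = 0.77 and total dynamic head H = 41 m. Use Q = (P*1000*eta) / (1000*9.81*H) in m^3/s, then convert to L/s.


Q = (P * 1000 * eta) / (rho * g * H)
  = (17 * 1000 * 0.77) / (1000 * 9.81 * 41)
  = 13090 / 402210
  = 0.03255 m^3/s = 32.55 L/s


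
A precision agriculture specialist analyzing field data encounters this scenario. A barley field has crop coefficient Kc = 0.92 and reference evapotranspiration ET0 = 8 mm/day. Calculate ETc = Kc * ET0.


ETc = Kc * ET0
    = 0.92 * 8
    = 7.36 mm/day


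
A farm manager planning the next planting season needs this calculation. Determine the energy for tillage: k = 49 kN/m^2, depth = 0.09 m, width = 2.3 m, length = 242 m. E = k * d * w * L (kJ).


E = k * d * w * L
  = 49 * 0.09 * 2.3 * 242
  = 2454.61 kJ


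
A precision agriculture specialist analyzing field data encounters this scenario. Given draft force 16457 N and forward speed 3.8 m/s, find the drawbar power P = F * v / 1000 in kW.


P = F * v / 1000
  = 16457 * 3.8 / 1000
  = 62536.60 / 1000
  = 62.54 kW


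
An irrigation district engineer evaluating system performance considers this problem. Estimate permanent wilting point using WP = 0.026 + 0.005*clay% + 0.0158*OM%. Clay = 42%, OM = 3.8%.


WP = 0.026 + 0.005*42 + 0.0158*3.8
   = 0.026 + 0.2100 + 0.0600
   = 0.2960


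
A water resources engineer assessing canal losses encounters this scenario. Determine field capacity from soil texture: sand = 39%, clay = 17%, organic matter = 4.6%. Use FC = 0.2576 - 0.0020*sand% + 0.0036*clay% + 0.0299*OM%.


FC = 0.2576 - 0.0020*39 + 0.0036*17 + 0.0299*4.6
   = 0.2576 - 0.0780 + 0.0612 + 0.1375
   = 0.3783


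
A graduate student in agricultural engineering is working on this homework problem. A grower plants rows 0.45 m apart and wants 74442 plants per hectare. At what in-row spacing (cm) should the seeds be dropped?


spacing = 10000 / (row_sp * density)
        = 10000 / (0.45 * 74442)
        = 10000 / 33498.90
        = 0.29852 m = 29.85 cm


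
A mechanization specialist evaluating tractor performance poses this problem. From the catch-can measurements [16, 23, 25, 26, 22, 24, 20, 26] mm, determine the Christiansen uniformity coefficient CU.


xbar = 182 / 8 = 22.750
sum|xi - xbar| = 20.500
CU = 100 * (1 - 20.500 / (8 * 22.750))
   = 100 * (1 - 0.1126)
   = 88.74%


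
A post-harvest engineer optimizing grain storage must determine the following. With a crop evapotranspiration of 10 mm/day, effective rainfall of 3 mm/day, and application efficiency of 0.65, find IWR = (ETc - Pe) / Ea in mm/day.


IWR = (ETc - Pe) / Ea
    = (10 - 3) / 0.65
    = 7 / 0.65
    = 10.77 mm/day


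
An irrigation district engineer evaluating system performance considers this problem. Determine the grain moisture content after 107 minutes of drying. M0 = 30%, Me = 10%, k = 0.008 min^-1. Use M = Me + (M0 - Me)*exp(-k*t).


M = Me + (M0 - Me) * e^(-k*t)
  = 10 + (30 - 10) * e^(-0.008*107)
  = 10 + 20 * e^(-0.856)
  = 10 + 20 * 0.42486
  = 10 + 8.4972
  = 18.50%


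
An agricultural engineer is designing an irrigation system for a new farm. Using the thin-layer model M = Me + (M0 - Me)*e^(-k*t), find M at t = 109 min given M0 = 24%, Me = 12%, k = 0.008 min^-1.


M = Me + (M0 - Me) * e^(-k*t)
  = 12 + (24 - 12) * e^(-0.008*109)
  = 12 + 12 * e^(-0.872)
  = 12 + 12 * 0.41811
  = 12 + 5.0174
  = 17.02%


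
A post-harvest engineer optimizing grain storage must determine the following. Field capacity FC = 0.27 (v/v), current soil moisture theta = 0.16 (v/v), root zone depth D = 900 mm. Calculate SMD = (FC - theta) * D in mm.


SMD = (FC - theta) * D
    = (0.27 - 0.16) * 900
    = 0.110 * 900
    = 99 mm


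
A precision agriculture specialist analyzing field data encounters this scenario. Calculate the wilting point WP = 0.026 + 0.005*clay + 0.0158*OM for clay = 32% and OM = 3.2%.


WP = 0.026 + 0.005*32 + 0.0158*3.2
   = 0.026 + 0.1600 + 0.0506
   = 0.2366


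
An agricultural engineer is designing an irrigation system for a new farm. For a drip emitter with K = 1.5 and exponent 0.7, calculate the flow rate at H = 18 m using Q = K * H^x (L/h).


Q = K * H^x
  = 1.5 * 18^0.7
  = 1.5 * 7.5629
  = 11.34 L/h


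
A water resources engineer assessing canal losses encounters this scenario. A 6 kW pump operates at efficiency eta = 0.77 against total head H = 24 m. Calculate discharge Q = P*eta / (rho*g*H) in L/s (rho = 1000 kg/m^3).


Q = (P * 1000 * eta) / (rho * g * H)
  = (6 * 1000 * 0.77) / (1000 * 9.81 * 24)
  = 4620 / 235440
  = 0.01962 m^3/s = 19.62 L/s


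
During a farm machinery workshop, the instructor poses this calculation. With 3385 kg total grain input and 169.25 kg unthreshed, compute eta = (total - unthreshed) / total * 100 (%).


eta = (total - unthreshed) / total * 100
    = (3385 - 169.25) / 3385 * 100
    = 3215.75 / 3385 * 100
    = 95%
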